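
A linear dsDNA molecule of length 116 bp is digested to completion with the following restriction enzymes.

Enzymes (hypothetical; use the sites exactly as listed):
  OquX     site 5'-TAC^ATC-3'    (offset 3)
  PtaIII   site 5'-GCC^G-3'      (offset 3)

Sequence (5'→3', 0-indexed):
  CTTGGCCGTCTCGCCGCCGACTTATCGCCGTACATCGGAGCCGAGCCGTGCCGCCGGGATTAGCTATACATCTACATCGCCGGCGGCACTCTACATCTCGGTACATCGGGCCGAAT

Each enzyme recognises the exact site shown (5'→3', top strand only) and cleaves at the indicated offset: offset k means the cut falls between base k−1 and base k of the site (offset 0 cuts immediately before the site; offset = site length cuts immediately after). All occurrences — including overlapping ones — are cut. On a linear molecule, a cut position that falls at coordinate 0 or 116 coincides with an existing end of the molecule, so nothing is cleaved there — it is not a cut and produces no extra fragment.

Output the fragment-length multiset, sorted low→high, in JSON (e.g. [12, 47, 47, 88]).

Scan for sites:
  OquX (TACATC, off=3): starts [30, 66, 72, 91, 101] → cuts [33, 69, 75, 94, 104]
  PtaIII (GCCG, off=3): starts [4, 12, 15, 26, 39, 44, 49, 52, 78, 109] → cuts [7, 15, 18, 29, 42, 47, 52, 55, 81, 112]

Pooled cuts: [7, 15, 18, 29, 33, 42, 47, 52, 55, 69, 75, 81, 94, 104, 112]

Fragments:
  [0,7): 7 bp
  [7,15): 8 bp
  [15,18): 3 bp
  [18,29): 11 bp
  [29,33): 4 bp
  [33,42): 9 bp
  [42,47): 5 bp
  [47,52): 5 bp
  [52,55): 3 bp
  [55,69): 14 bp
  [69,75): 6 bp
  [75,81): 6 bp
  [81,94): 13 bp
  [94,104): 10 bp
  [104,112): 8 bp
  [112,116): 4 bp

[3,3,4,4,5,5,6,6,7,8,8,9,10,11,13,14]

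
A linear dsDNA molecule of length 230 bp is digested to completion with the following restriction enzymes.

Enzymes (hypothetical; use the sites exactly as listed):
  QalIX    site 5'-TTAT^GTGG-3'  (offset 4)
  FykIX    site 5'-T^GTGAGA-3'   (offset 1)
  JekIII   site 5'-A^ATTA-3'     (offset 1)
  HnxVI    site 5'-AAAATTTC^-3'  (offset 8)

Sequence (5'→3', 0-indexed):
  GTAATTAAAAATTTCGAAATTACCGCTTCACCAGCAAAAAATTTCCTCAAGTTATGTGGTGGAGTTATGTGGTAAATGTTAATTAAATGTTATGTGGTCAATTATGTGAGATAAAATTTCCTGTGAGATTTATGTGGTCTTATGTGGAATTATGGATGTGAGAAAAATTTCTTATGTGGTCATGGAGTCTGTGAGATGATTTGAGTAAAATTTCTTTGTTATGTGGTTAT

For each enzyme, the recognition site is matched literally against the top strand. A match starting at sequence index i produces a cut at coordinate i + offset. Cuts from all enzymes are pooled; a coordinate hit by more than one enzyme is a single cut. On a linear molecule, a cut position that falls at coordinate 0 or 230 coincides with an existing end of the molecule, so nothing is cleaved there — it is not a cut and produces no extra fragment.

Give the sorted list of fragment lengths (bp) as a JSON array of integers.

Site scan:
  QalIX (TTATGTGG, off=4): starts [51, 64, 89, 129, 139, 171, 218] → cuts [55, 68, 93, 133, 143, 175, 222]
  FykIX (TGTGAGA, off=1): starts [104, 121, 156, 189] → cuts [105, 122, 157, 190]
  JekIII (AATTA, off=1): starts [2, 17, 80, 99, 147] → cuts [3, 18, 81, 100, 148]
  HnxVI (AAAATTTC, off=8): starts [7, 37, 112, 163, 206] → cuts [15, 45, 120, 171, 214]

All cut coordinates (distinct, sorted): [3, 15, 18, 45, 55, 68, 81, 93, 100, 105, 120, 122, 133, 143, 148, 157, 171, 175, 190, 214, 222]

Fragment lengths:
  [0,3): 3 bp
  [3,15): 12 bp
  [15,18): 3 bp
  [18,45): 27 bp
  [45,55): 10 bp
  [55,68): 13 bp
  [68,81): 13 bp
  [81,93): 12 bp
  [93,100): 7 bp
  [100,105): 5 bp
  [105,120): 15 bp
  [120,122): 2 bp
  [122,133): 11 bp
  [133,143): 10 bp
  [143,148): 5 bp
  [148,157): 9 bp
  [157,171): 14 bp
  [171,175): 4 bp
  [175,190): 15 bp
  [190,214): 24 bp
  [214,222): 8 bp
  [222,230): 8 bp

[2,3,3,4,5,5,7,8,8,9,10,10,11,12,12,13,13,14,15,15,24,27]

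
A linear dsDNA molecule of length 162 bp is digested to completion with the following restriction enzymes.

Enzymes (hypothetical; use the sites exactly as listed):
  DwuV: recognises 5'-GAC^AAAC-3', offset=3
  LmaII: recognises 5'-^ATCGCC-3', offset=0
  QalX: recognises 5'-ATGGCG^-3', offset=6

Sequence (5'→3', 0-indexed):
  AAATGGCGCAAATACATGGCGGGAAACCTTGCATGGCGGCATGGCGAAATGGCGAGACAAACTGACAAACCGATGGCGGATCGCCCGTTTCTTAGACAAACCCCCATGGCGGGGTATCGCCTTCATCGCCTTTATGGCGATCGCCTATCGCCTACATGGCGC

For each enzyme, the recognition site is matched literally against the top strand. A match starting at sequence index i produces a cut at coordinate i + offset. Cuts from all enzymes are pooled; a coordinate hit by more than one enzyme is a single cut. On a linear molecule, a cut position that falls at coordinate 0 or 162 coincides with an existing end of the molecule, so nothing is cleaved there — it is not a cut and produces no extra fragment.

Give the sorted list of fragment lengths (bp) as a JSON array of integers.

Per-enzyme occurrences:
  DwuV GACAAAC/3: at [55, 63, 94] ⇒ [58, 66, 97]
  LmaII ATCGCC/0: at [79, 115, 124, 139, 146] ⇒ [79, 115, 124, 139, 146]
  QalX ATGGCG/6: at [2, 15, 32, 40, 48, 72, 105, 133, 155] ⇒ [8, 21, 38, 46, 54, 78, 111, 139, 161]

All cut coordinates (distinct, sorted): [8, 21, 38, 46, 54, 58, 66, 78, 79, 97, 111, 115, 124, 139, 146, 161]

Fragment lengths:
  [0,8): 8 bp
  [8,21): 13 bp
  [21,38): 17 bp
  [38,46): 8 bp
  [46,54): 8 bp
  [54,58): 4 bp
  [58,66): 8 bp
  [66,78): 12 bp
  [78,79): 1 bp
  [79,97): 18 bp
  [97,111): 14 bp
  [111,115): 4 bp
  [115,124): 9 bp
  [124,139): 15 bp
  [139,146): 7 bp
  [146,161): 15 bp
  [161,162): 1 bp

[1,1,4,4,7,8,8,8,8,9,12,13,14,15,15,17,18]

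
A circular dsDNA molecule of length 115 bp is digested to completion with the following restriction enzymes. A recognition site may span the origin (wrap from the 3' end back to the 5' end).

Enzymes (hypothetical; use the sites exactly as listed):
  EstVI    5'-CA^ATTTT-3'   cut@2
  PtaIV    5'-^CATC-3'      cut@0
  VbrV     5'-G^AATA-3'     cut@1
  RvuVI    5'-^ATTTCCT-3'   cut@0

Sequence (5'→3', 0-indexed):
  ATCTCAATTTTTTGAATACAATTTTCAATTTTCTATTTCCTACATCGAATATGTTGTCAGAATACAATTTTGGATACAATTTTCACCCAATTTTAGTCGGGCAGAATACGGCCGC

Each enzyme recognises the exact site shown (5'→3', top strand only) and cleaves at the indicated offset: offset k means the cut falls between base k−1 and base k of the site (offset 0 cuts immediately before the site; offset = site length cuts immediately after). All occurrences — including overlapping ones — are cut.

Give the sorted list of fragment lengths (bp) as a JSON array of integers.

[5,6,6,7,7,7,8,8,10,11,12,13,15]

Scan for sites:
  EstVI (CAATTTT, off=2): starts [4, 18, 25, 64, 76, 87] → cuts [6, 20, 27, 66, 78, 89]
  PtaIV (CATC, off=0): starts [42, 114] → cuts [42, 114]
  VbrV (GAATA, off=1): starts [13, 46, 59, 103] → cuts [14, 47, 60, 104]
  RvuVI (ATTTCCT, off=0): starts [34] → cuts [34]

Pooled cuts: [6, 14, 20, 27, 34, 42, 47, 60, 66, 78, 89, 104, 114]

Fragments:
  6→14: 8 bp
  14→20: 6 bp
  20→27: 7 bp
  27→34: 7 bp
  34→42: 8 bp
  42→47: 5 bp
  47→60: 13 bp
  60→66: 6 bp
  66→78: 12 bp
  78→89: 11 bp
  89→104: 15 bp
  104→114: 10 bp
  114→6 (wrap): 115-114+6 = 7 bp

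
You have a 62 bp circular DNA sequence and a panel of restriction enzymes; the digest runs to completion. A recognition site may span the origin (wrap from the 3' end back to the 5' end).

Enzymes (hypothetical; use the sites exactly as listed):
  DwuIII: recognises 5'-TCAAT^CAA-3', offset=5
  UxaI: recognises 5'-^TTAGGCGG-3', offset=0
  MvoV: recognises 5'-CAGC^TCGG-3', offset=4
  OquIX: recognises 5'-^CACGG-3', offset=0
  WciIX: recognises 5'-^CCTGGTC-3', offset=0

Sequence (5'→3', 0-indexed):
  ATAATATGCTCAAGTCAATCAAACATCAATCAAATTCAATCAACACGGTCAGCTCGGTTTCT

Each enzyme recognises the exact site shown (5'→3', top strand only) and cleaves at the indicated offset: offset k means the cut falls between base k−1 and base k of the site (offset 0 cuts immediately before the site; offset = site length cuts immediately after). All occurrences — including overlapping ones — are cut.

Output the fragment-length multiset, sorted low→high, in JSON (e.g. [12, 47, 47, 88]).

[3,10,10,11,28]

Scan for sites:
  DwuIII (TCAATCAA, off=5): starts [14, 25, 35] → cuts [19, 30, 40]
  UxaI (TTAGGCGG, off=0): no sites
  MvoV (CAGCTCGG, off=4): starts [49] → cuts [53]
  OquIX (CACGG, off=0): starts [43] → cuts [43]
  WciIX (CCTGGTC, off=0): no sites

Pooled cuts: [19, 30, 40, 43, 53]

Fragments:
  19→30: 11 bp
  30→40: 10 bp
  40→43: 3 bp
  43→53: 10 bp
  53→19 (wrap): 62-53+19 = 28 bp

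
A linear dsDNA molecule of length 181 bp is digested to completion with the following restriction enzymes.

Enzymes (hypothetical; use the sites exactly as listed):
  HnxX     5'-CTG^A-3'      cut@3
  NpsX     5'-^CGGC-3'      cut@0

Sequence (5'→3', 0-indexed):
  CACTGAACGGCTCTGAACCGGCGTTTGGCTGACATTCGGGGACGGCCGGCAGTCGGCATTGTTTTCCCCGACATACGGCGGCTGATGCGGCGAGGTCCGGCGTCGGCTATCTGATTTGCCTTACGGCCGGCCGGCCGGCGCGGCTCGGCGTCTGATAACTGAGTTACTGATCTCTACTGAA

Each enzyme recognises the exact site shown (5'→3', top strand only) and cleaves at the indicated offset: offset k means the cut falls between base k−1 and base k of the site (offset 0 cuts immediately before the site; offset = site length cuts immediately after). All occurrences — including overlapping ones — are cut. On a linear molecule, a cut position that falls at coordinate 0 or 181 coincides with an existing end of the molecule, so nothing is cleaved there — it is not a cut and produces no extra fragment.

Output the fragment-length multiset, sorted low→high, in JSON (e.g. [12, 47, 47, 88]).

[2,2,3,3,3,4,4,4,4,5,5,5,6,6,7,7,8,8,9,10,10,10,10,11,13,22]

Site scan:
  HnxX CTGA/3: at [2, 12, 28, 81, 110, 151, 158, 166, 176] ⇒ [5, 15, 31, 84, 113, 154, 161, 169, 179]
  NpsX CGGC/0: at [7, 18, 42, 46, 53, 75, 78, 87, 97, 103, 123, 127, 131, 135, 140, 145] ⇒ [7, 18, 42, 46, 53, 75, 78, 87, 97, 103, 123, 127, 131, 135, 140, 145]

All cut coordinates (distinct, sorted): [5, 7, 15, 18, 31, 42, 46, 53, 75, 78, 84, 87, 97, 103, 113, 123, 127, 131, 135, 140, 145, 154, 161, 169, 179]

Fragments:
  [0,5): 5 bp
  [5,7): 2 bp
  [7,15): 8 bp
  [15,18): 3 bp
  [18,31): 13 bp
  [31,42): 11 bp
  [42,46): 4 bp
  [46,53): 7 bp
  [53,75): 22 bp
  [75,78): 3 bp
  [78,84): 6 bp
  [84,87): 3 bp
  [87,97): 10 bp
  [97,103): 6 bp
  [103,113): 10 bp
  [113,123): 10 bp
  [123,127): 4 bp
  [127,131): 4 bp
  [131,135): 4 bp
  [135,140): 5 bp
  [140,145): 5 bp
  [145,154): 9 bp
  [154,161): 7 bp
  [161,169): 8 bp
  [169,179): 10 bp
  [179,181): 2 bp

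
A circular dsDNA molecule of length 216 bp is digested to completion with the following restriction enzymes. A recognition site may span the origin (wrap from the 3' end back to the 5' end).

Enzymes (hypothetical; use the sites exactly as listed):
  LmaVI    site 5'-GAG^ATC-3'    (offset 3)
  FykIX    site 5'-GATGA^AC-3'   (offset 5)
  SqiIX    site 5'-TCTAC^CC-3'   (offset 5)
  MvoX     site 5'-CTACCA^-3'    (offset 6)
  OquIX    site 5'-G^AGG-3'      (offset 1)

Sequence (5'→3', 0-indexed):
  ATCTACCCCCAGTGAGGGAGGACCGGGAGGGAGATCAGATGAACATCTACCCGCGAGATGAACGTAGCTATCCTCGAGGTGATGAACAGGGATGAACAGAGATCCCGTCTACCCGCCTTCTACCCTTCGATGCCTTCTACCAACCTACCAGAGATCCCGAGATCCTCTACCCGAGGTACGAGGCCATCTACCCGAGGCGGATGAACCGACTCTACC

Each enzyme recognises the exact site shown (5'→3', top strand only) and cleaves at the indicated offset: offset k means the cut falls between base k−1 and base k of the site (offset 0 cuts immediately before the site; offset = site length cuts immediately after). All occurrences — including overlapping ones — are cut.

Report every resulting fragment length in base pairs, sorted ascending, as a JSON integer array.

[3,3,3,4,5,6,6,7,8,8,8,8,9,9,9,9,10,10,11,11,11,11,13,15,19]

Site scan:
  LmaVI (GAGATC, off=3): starts [30, 98, 150, 158] → cuts [33, 101, 153, 161]
  FykIX (GATGAAC, off=5): starts [37, 56, 80, 90, 199] → cuts [42, 61, 85, 95, 204]
  SqiIX (TCTACCC, off=5): starts [1, 45, 107, 118, 165, 186] → cuts [6, 50, 112, 123, 170, 191]
  MvoX (CTACCA, off=6): starts [136, 144, 211] → cuts [1, 142, 150]
  OquIX (GAGG, off=1): starts [13, 17, 26, 75, 172, 179, 193] → cuts [14, 18, 27, 76, 173, 180, 194]

Pooled cuts: [1, 6, 14, 18, 27, 33, 42, 50, 61, 76, 85, 95, 101, 112, 123, 142, 150, 153, 161, 170, 173, 180, 191, 194, 204]

Fragments:
  1→6: 5 bp
  6→14: 8 bp
  14→18: 4 bp
  18→27: 9 bp
  27→33: 6 bp
  33→42: 9 bp
  42→50: 8 bp
  50→61: 11 bp
  61→76: 15 bp
  76→85: 9 bp
  85→95: 10 bp
  95→101: 6 bp
  101→112: 11 bp
  112→123: 11 bp
  123→142: 19 bp
  142→150: 8 bp
  150→153: 3 bp
  153→161: 8 bp
  161→170: 9 bp
  170→173: 3 bp
  173→180: 7 bp
  180→191: 11 bp
  191→194: 3 bp
  194→204: 10 bp
  204→1 (wrap): 216-204+1 = 13 bp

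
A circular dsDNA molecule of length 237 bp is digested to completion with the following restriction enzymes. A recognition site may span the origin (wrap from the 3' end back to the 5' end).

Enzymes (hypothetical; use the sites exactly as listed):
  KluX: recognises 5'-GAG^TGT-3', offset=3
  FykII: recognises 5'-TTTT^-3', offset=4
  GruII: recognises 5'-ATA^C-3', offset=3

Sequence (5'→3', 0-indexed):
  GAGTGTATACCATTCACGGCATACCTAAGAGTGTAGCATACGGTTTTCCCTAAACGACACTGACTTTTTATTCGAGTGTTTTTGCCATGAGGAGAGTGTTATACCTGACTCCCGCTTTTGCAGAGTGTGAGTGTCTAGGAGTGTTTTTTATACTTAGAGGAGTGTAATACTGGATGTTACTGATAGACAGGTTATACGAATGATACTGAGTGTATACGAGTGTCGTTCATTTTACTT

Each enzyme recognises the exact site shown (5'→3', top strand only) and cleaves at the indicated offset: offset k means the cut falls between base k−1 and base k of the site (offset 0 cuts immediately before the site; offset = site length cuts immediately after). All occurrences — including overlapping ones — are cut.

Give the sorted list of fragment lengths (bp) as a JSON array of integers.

Scan for sites:
  KluX (GAGTGT, off=3): starts [0, 28, 73, 93, 122, 128, 138, 159, 207, 217] → cuts [3, 31, 76, 96, 125, 131, 141, 162, 210, 220]
  FykII (TTTT, off=4): starts [43, 64, 65, 78, 79, 115, 143, 144, 145, 229] → cuts [47, 68, 69, 82, 83, 119, 147, 148, 149, 233]
  GruII (ATAC, off=3): starts [6, 20, 37, 100, 149, 166, 193, 202, 213] → cuts [9, 23, 40, 103, 152, 169, 196, 205, 216]

All cut coordinates (distinct, sorted): [3, 9, 23, 31, 40, 47, 68, 69, 76, 82, 83, 96, 103, 119, 125, 131, 141, 147, 148, 149, 152, 162, 169, 196, 205, 210, 216, 220, 233]

Fragment lengths:
  3→9: 6 bp
  9→23: 14 bp
  23→31: 8 bp
  31→40: 9 bp
  40→47: 7 bp
  47→68: 21 bp
  68→69: 1 bp
  69→76: 7 bp
  76→82: 6 bp
  82→83: 1 bp
  83→96: 13 bp
  96→103: 7 bp
  103→119: 16 bp
  119→125: 6 bp
  125→131: 6 bp
  131→141: 10 bp
  141→147: 6 bp
  147→148: 1 bp
  148→149: 1 bp
  149→152: 3 bp
  152→162: 10 bp
  162→169: 7 bp
  169→196: 27 bp
  196→205: 9 bp
  205→210: 5 bp
  210→216: 6 bp
  216→220: 4 bp
  220→233: 13 bp
  233→3 (wrap): 237-233+3 = 7 bp

[1,1,1,1,3,4,5,6,6,6,6,6,6,7,7,7,7,7,8,9,9,10,10,13,13,14,16,21,27]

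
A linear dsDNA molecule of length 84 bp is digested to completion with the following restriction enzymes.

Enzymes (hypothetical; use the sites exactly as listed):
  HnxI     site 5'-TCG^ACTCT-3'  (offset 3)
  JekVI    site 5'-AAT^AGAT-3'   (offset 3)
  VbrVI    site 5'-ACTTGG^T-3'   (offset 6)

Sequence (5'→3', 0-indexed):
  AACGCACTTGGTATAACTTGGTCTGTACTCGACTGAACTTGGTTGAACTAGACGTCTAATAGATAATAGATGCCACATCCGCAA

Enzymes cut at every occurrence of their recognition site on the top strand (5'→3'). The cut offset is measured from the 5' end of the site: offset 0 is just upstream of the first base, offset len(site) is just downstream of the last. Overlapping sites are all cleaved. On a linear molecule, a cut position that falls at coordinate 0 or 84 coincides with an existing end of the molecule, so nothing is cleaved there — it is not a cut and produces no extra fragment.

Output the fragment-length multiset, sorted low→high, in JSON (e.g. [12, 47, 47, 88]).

[7,10,11,17,18,21]

Site scan:
  HnxI (TCGACTCT, off=3): no sites
  JekVI AATAGAT/3: at [57, 64] ⇒ [60, 67]
  VbrVI ACTTGGT/6: at [5, 15, 36] ⇒ [11, 21, 42]

All cut coordinates (distinct, sorted): [11, 21, 42, 60, 67]

Fragment lengths:
  [0,11): 11 bp
  [11,21): 10 bp
  [21,42): 21 bp
  [42,60): 18 bp
  [60,67): 7 bp
  [67,84): 17 bp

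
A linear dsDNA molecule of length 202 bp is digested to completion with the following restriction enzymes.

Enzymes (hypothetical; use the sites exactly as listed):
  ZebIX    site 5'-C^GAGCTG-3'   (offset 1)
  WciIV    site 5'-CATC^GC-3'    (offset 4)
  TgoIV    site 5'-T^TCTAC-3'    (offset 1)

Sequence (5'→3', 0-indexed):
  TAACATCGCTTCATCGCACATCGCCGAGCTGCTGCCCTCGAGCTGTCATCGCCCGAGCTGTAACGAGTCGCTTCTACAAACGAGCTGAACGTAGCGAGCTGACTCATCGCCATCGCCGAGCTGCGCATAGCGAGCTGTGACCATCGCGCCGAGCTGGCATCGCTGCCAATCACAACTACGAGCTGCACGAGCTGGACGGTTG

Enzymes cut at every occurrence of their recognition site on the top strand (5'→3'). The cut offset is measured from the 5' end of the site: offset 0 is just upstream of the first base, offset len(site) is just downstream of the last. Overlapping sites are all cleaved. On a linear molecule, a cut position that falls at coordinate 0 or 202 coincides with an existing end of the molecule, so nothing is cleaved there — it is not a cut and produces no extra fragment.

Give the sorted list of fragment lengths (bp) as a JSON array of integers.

Per-enzyme occurrences:
  ZebIX (CGAGCTG, off=1): starts [24, 38, 53, 80, 94, 116, 130, 149, 178, 187] → cuts [25, 39, 54, 81, 95, 117, 131, 150, 179, 188]
  WciIV (CATCGC, off=4): starts [3, 11, 18, 46, 104, 110, 141, 157] → cuts [7, 15, 22, 50, 108, 114, 145, 161]
  TgoIV (TTCTAC, off=1): starts [71] → cuts [72]

All cut coordinates (distinct, sorted): [7, 15, 22, 25, 39, 50, 54, 72, 81, 95, 108, 114, 117, 131, 145, 150, 161, 179, 188]

Fragments:
  [0,7): 7 bp
  [7,15): 8 bp
  [15,22): 7 bp
  [22,25): 3 bp
  [25,39): 14 bp
  [39,50): 11 bp
  [50,54): 4 bp
  [54,72): 18 bp
  [72,81): 9 bp
  [81,95): 14 bp
  [95,108): 13 bp
  [108,114): 6 bp
  [114,117): 3 bp
  [117,131): 14 bp
  [131,145): 14 bp
  [145,150): 5 bp
  [150,161): 11 bp
  [161,179): 18 bp
  [179,188): 9 bp
  [188,202): 14 bp

[3,3,4,5,6,7,7,8,9,9,11,11,13,14,14,14,14,14,18,18]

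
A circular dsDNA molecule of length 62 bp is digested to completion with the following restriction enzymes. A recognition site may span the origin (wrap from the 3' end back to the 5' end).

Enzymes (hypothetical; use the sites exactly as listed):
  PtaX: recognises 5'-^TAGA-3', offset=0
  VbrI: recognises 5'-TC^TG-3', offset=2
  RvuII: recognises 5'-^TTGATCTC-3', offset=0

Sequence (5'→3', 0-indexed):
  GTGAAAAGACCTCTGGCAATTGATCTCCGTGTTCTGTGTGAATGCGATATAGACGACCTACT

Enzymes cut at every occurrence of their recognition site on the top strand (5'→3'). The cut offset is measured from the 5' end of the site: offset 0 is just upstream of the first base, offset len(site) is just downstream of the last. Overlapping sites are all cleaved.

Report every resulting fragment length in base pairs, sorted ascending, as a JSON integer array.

[6,15,15,26]

Site scan:
  PtaX (TAGA, off=0): starts [49] → cuts [49]
  VbrI (TCTG, off=2): starts [11, 32] → cuts [13, 34]
  RvuII (TTGATCTC, off=0): starts [19] → cuts [19]

All cut coordinates (distinct, sorted): [13, 19, 34, 49]

Fragment lengths:
  13→19: 6 bp
  19→34: 15 bp
  34→49: 15 bp
  49→13 (wrap): 62-49+13 = 26 bp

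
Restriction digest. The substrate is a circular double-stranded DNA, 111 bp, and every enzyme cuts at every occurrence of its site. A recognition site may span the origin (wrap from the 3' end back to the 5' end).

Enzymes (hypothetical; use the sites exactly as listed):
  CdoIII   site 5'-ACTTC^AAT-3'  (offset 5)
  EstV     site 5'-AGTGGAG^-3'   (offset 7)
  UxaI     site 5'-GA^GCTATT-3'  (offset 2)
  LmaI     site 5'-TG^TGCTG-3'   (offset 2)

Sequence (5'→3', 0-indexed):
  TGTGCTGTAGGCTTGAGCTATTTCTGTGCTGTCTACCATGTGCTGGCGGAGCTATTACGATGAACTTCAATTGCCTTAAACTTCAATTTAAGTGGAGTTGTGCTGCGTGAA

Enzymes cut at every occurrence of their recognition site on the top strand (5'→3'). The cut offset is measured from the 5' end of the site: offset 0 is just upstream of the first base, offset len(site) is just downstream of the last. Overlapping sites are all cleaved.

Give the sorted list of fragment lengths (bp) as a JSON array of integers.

Site scan:
  CdoIII ACTTCAAT/5: at [63, 79] ⇒ [68, 84]
  EstV AGTGGAG/7: at [90] ⇒ [97]
  UxaI GAGCTATT/2: at [14, 48] ⇒ [16, 50]
  LmaI TGTGCTG/2: at [0, 24, 38, 98] ⇒ [2, 26, 40, 100]

All cut coordinates (distinct, sorted): [2, 16, 26, 40, 50, 68, 84, 97, 100]

Fragments:
  2→16: 14 bp
  16→26: 10 bp
  26→40: 14 bp
  40→50: 10 bp
  50→68: 18 bp
  68→84: 16 bp
  84→97: 13 bp
  97→100: 3 bp
  100→2 (wrap): 111-100+2 = 13 bp

[3,10,10,13,13,14,14,16,18]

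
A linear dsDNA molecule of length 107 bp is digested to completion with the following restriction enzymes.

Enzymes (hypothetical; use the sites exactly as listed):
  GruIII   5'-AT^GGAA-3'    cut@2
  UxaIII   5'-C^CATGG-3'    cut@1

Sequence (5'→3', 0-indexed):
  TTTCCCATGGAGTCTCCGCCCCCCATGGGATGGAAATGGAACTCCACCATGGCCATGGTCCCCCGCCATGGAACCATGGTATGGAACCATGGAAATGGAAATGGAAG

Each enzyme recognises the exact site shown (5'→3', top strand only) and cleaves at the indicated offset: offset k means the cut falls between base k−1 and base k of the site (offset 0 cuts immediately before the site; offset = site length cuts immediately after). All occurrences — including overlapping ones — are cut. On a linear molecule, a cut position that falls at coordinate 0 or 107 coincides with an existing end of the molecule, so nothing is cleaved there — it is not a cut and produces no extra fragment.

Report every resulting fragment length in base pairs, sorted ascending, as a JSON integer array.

Scan for sites:
  GruIII ATGGAA/2: at [29, 35, 67, 80, 88, 94, 100] ⇒ [31, 37, 69, 82, 90, 96, 102]
  UxaIII CCATGG/1: at [4, 22, 46, 52, 65, 73, 86] ⇒ [5, 23, 47, 53, 66, 74, 87]

Pooled cuts: [5, 23, 31, 37, 47, 53, 66, 69, 74, 82, 87, 90, 96, 102]

Fragment lengths:
  [0,5): 5 bp
  [5,23): 18 bp
  [23,31): 8 bp
  [31,37): 6 bp
  [37,47): 10 bp
  [47,53): 6 bp
  [53,66): 13 bp
  [66,69): 3 bp
  [69,74): 5 bp
  [74,82): 8 bp
  [82,87): 5 bp
  [87,90): 3 bp
  [90,96): 6 bp
  [96,102): 6 bp
  [102,107): 5 bp

[3,3,5,5,5,5,6,6,6,6,8,8,10,13,18]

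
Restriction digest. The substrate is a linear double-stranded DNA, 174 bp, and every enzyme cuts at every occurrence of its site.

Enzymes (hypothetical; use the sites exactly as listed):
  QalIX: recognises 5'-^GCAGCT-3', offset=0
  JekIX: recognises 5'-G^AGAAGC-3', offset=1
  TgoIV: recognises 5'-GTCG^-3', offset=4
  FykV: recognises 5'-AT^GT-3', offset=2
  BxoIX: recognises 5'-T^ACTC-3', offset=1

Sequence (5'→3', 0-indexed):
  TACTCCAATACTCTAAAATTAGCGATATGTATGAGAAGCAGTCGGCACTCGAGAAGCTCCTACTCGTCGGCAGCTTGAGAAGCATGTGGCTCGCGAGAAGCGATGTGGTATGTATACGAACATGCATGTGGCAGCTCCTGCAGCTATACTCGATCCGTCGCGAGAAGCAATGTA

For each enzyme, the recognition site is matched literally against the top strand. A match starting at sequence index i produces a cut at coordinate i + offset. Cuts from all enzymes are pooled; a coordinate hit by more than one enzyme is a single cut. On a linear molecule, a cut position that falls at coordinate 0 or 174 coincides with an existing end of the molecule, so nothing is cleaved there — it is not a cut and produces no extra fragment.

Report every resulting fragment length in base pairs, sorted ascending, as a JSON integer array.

Per-enzyme occurrences:
  QalIX (GCAGCT, off=0): starts [69, 130, 139] → cuts [69, 130, 139]
  JekIX (GAGAAGC, off=1): starts [32, 50, 76, 94, 161] → cuts [33, 51, 77, 95, 162]
  TgoIV (GTCG, off=4): starts [40, 65, 156] → cuts [44, 69, 160]
  FykV (ATGT, off=2): starts [26, 83, 102, 109, 125, 169] → cuts [28, 85, 104, 111, 127, 171]
  BxoIX (TACTC, off=1): starts [0, 8, 60, 146] → cuts [1, 9, 61, 147]

All cut coordinates (distinct, sorted): [1, 9, 28, 33, 44, 51, 61, 69, 77, 85, 95, 104, 111, 127, 130, 139, 147, 160, 162, 171]

Fragment lengths:
  [0,1): 1 bp
  [1,9): 8 bp
  [9,28): 19 bp
  [28,33): 5 bp
  [33,44): 11 bp
  [44,51): 7 bp
  [51,61): 10 bp
  [61,69): 8 bp
  [69,77): 8 bp
  [77,85): 8 bp
  [85,95): 10 bp
  [95,104): 9 bp
  [104,111): 7 bp
  [111,127): 16 bp
  [127,130): 3 bp
  [130,139): 9 bp
  [139,147): 8 bp
  [147,160): 13 bp
  [160,162): 2 bp
  [162,171): 9 bp
  [171,174): 3 bp

[1,2,3,3,5,7,7,8,8,8,8,8,9,9,9,10,10,11,13,16,19]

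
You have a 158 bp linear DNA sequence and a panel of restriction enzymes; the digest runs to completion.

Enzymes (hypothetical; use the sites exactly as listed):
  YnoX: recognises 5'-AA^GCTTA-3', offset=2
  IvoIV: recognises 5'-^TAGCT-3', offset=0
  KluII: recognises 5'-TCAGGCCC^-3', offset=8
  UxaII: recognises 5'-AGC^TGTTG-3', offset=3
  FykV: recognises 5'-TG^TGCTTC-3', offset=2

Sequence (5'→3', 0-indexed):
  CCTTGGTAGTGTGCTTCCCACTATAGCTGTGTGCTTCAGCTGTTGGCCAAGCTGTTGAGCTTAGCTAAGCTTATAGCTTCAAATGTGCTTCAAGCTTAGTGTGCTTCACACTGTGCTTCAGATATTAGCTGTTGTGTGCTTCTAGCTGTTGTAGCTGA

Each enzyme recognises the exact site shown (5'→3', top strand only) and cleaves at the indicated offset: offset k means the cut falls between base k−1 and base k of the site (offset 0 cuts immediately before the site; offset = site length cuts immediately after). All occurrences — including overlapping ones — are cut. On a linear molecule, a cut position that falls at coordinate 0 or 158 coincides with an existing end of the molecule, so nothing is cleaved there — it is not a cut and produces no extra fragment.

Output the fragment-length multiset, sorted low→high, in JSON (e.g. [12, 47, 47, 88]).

[4,4,5,5,6,7,7,7,8,8,8,9,9,11,12,12,12,12,12]

Per-enzyme occurrences:
  YnoX (AAGCTTA, off=2): starts [66, 91] → cuts [68, 93]
  IvoIV (TAGCT, off=0): starts [23, 61, 73, 125, 142, 151] → cuts [23, 61, 73, 125, 142, 151]
  KluII (TCAGGCCC, off=8): no sites
  UxaII (AGCTGTTG, off=3): starts [37, 49, 126, 143] → cuts [40, 52, 129, 146]
  FykV (TGTGCTTC, off=2): starts [9, 29, 83, 99, 111, 134] → cuts [11, 31, 85, 101, 113, 136]

Pooled cuts: [11, 23, 31, 40, 52, 61, 68, 73, 85, 93, 101, 113, 125, 129, 136, 142, 146, 151]

Fragments:
  [0,11): 11 bp
  [11,23): 12 bp
  [23,31): 8 bp
  [31,40): 9 bp
  [40,52): 12 bp
  [52,61): 9 bp
  [61,68): 7 bp
  [68,73): 5 bp
  [73,85): 12 bp
  [85,93): 8 bp
  [93,101): 8 bp
  [101,113): 12 bp
  [113,125): 12 bp
  [125,129): 4 bp
  [129,136): 7 bp
  [136,142): 6 bp
  [142,146): 4 bp
  [146,151): 5 bp
  [151,158): 7 bp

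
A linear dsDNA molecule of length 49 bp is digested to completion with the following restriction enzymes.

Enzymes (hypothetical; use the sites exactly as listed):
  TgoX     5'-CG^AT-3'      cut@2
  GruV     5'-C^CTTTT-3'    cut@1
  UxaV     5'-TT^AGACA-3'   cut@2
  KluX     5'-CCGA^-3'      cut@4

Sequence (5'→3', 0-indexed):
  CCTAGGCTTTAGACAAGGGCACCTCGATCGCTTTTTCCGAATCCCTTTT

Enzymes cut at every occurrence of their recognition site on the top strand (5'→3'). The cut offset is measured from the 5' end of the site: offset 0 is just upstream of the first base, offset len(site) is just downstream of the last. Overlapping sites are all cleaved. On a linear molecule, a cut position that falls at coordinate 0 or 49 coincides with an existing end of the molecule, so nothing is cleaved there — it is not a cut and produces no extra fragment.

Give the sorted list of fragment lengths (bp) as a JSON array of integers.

[4,5,10,14,16]

Scan for sites:
  TgoX (CGAT, off=2): starts [24] → cuts [26]
  GruV (CCTTTT, off=1): starts [43] → cuts [44]
  UxaV (TTAGACA, off=2): starts [8] → cuts [10]
  KluX (CCGA, off=4): starts [36] → cuts [40]

Pooled cuts: [10, 26, 40, 44]

Fragment lengths:
  [0,10): 10 bp
  [10,26): 16 bp
  [26,40): 14 bp
  [40,44): 4 bp
  [44,49): 5 bp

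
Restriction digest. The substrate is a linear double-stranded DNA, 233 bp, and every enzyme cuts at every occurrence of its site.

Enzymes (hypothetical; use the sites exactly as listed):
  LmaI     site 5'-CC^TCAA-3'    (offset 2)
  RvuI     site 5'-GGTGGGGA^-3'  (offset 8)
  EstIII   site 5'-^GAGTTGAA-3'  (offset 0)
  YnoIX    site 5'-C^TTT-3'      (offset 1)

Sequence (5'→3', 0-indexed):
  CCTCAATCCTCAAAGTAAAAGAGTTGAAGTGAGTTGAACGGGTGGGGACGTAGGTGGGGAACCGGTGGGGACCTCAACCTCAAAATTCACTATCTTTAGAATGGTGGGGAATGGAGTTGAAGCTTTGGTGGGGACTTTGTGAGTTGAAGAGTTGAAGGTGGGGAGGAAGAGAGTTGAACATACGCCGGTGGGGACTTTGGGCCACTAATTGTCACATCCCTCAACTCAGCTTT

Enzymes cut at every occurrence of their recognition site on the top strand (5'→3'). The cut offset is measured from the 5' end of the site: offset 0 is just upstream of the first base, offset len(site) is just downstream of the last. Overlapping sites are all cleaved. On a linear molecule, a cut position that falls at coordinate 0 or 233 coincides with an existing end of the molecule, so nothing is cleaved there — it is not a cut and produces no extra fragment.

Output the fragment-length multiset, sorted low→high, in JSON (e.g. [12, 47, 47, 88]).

Scan for sites:
  LmaI CCTCAA/2: at [0, 7, 71, 77, 218] ⇒ [2, 9, 73, 79, 220]
  RvuI GGTGGGGA/8: at [40, 52, 63, 102, 126, 156, 186] ⇒ [48, 60, 71, 110, 134, 164, 194]
  EstIII GAGTTGAA/0: at [20, 30, 113, 140, 148, 170] ⇒ [20, 30, 113, 140, 148, 170]
  YnoIX CTTT/1: at [93, 122, 134, 194, 229] ⇒ [94, 123, 135, 195, 230]

All cut coordinates (distinct, sorted): [2, 9, 20, 30, 48, 60, 71, 73, 79, 94, 110, 113, 123, 134, 135, 140, 148, 164, 170, 194, 195, 220, 230]

Fragment lengths:
  [0,2): 2 bp
  [2,9): 7 bp
  [9,20): 11 bp
  [20,30): 10 bp
  [30,48): 18 bp
  [48,60): 12 bp
  [60,71): 11 bp
  [71,73): 2 bp
  [73,79): 6 bp
  [79,94): 15 bp
  [94,110): 16 bp
  [110,113): 3 bp
  [113,123): 10 bp
  [123,134): 11 bp
  [134,135): 1 bp
  [135,140): 5 bp
  [140,148): 8 bp
  [148,164): 16 bp
  [164,170): 6 bp
  [170,194): 24 bp
  [194,195): 1 bp
  [195,220): 25 bp
  [220,230): 10 bp
  [230,233): 3 bp

[1,1,2,2,3,3,5,6,6,7,8,10,10,10,11,11,11,12,15,16,16,18,24,25]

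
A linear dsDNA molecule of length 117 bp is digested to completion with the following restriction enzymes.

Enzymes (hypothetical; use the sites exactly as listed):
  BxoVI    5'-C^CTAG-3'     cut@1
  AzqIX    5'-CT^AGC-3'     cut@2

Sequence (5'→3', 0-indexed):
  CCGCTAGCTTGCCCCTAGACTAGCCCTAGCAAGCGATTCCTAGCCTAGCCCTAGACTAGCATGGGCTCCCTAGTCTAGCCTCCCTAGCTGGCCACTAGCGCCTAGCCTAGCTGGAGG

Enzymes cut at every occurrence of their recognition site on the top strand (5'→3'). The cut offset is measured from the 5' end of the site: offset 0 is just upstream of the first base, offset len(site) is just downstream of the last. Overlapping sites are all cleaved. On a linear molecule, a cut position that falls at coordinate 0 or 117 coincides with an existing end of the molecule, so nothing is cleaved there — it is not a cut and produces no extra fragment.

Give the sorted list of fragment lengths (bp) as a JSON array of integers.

Per-enzyme occurrences:
  BxoVI (CCTAG, off=1): starts [13, 24, 38, 43, 49, 68, 82, 100, 105] → cuts [14, 25, 39, 44, 50, 69, 83, 101, 106]
  AzqIX (CTAGC, off=2): starts [3, 19, 25, 39, 44, 55, 74, 83, 94, 101, 106] → cuts [5, 21, 27, 41, 46, 57, 76, 85, 96, 103, 108]

All cut coordinates (distinct, sorted): [5, 14, 21, 25, 27, 39, 41, 44, 46, 50, 57, 69, 76, 83, 85, 96, 101, 103, 106, 108]

Fragments:
  [0,5): 5 bp
  [5,14): 9 bp
  [14,21): 7 bp
  [21,25): 4 bp
  [25,27): 2 bp
  [27,39): 12 bp
  [39,41): 2 bp
  [41,44): 3 bp
  [44,46): 2 bp
  [46,50): 4 bp
  [50,57): 7 bp
  [57,69): 12 bp
  [69,76): 7 bp
  [76,83): 7 bp
  [83,85): 2 bp
  [85,96): 11 bp
  [96,101): 5 bp
  [101,103): 2 bp
  [103,106): 3 bp
  [106,108): 2 bp
  [108,117): 9 bp

[2,2,2,2,2,2,3,3,4,4,5,5,7,7,7,7,9,9,11,12,12]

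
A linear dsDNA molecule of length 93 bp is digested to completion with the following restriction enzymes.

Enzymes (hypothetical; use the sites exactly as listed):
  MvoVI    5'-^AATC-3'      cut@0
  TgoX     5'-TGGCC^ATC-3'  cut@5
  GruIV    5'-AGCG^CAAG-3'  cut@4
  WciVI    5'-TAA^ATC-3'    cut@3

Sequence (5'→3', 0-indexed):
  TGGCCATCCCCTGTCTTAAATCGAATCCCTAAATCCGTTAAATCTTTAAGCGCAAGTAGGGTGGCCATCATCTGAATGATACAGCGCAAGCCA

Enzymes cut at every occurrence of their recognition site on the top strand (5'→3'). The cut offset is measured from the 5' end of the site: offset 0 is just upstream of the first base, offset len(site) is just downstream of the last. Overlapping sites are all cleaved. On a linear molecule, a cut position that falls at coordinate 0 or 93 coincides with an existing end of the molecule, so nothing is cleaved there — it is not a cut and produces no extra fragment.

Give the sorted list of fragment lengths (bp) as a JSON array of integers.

[1,1,1,4,5,7,8,8,11,13,14,20]

Site scan:
  MvoVI (AATC, off=0): starts [18, 23, 31, 40] → cuts [18, 23, 31, 40]
  TgoX (TGGCCATC, off=5): starts [0, 61] → cuts [5, 66]
  GruIV (AGCGCAAG, off=4): starts [48, 82] → cuts [52, 86]
  WciVI (TAAATC, off=3): starts [16, 29, 38] → cuts [19, 32, 41]

All cut coordinates (distinct, sorted): [5, 18, 19, 23, 31, 32, 40, 41, 52, 66, 86]

Fragments:
  [0,5): 5 bp
  [5,18): 13 bp
  [18,19): 1 bp
  [19,23): 4 bp
  [23,31): 8 bp
  [31,32): 1 bp
  [32,40): 8 bp
  [40,41): 1 bp
  [41,52): 11 bp
  [52,66): 14 bp
  [66,86): 20 bp
  [86,93): 7 bp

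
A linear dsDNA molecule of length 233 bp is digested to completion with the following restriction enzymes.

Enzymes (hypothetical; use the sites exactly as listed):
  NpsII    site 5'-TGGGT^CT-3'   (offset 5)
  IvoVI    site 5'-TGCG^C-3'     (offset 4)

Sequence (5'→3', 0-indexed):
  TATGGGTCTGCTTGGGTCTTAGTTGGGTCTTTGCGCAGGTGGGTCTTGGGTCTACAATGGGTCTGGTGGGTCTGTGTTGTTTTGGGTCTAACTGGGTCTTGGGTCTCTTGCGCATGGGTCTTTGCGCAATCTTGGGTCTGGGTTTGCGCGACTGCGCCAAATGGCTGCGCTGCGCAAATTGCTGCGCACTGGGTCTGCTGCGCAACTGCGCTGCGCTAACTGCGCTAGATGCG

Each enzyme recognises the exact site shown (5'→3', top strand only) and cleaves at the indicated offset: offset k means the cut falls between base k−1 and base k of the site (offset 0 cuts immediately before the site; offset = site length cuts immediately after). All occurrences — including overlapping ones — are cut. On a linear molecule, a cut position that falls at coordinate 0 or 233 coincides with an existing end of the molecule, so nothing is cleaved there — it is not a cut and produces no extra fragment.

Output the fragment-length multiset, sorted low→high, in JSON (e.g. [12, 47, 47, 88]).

[5,5,7,7,7,7,7,7,8,8,8,8,8,9,9,9,9,10,10,11,11,11,11,12,13,16]

Scan for sites:
  NpsII (TGGGTCT, off=5): starts [2, 12, 23, 39, 46, 57, 66, 82, 92, 99, 114, 132, 189] → cuts [7, 17, 28, 44, 51, 62, 71, 87, 97, 104, 119, 137, 194]
  IvoVI (TGCGC, off=4): starts [31, 108, 122, 144, 152, 165, 170, 182, 198, 206, 211, 220] → cuts [35, 112, 126, 148, 156, 169, 174, 186, 202, 210, 215, 224]

Pooled cuts: [7, 17, 28, 35, 44, 51, 62, 71, 87, 97, 104, 112, 119, 126, 137, 148, 156, 169, 174, 186, 194, 202, 210, 215, 224]

Fragments:
  [0,7): 7 bp
  [7,17): 10 bp
  [17,28): 11 bp
  [28,35): 7 bp
  [35,44): 9 bp
  [44,51): 7 bp
  [51,62): 11 bp
  [62,71): 9 bp
  [71,87): 16 bp
  [87,97): 10 bp
  [97,104): 7 bp
  [104,112): 8 bp
  [112,119): 7 bp
  [119,126): 7 bp
  [126,137): 11 bp
  [137,148): 11 bp
  [148,156): 8 bp
  [156,169): 13 bp
  [169,174): 5 bp
  [174,186): 12 bp
  [186,194): 8 bp
  [194,202): 8 bp
  [202,210): 8 bp
  [210,215): 5 bp
  [215,224): 9 bp
  [224,233): 9 bp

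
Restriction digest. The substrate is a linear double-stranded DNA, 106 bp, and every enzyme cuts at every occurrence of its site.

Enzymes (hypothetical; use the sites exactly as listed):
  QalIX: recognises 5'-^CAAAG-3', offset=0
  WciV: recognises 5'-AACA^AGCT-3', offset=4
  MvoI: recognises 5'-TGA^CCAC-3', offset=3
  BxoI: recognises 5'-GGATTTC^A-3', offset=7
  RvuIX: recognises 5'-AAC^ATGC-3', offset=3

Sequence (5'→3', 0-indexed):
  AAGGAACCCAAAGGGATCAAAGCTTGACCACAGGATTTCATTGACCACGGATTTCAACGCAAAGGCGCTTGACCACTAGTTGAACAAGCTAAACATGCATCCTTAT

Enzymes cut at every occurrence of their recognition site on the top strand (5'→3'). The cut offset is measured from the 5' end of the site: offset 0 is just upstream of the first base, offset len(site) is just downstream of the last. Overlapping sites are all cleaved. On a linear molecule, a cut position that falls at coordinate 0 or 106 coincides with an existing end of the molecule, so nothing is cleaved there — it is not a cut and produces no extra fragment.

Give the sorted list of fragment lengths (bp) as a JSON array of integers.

Per-enzyme occurrences:
  QalIX CAAAG/0: at [8, 17, 59] ⇒ [8, 17, 59]
  WciV AACAAGCT/4: at [82] ⇒ [86]
  MvoI TGACCAC/3: at [24, 41, 69] ⇒ [27, 44, 72]
  BxoI GGATTTCA/7: at [32, 48] ⇒ [39, 55]
  RvuIX AACATGC/3: at [91] ⇒ [94]

All cut coordinates (distinct, sorted): [8, 17, 27, 39, 44, 55, 59, 72, 86, 94]

Fragments:
  [0,8): 8 bp
  [8,17): 9 bp
  [17,27): 10 bp
  [27,39): 12 bp
  [39,44): 5 bp
  [44,55): 11 bp
  [55,59): 4 bp
  [59,72): 13 bp
  [72,86): 14 bp
  [86,94): 8 bp
  [94,106): 12 bp

[4,5,8,8,9,10,11,12,12,13,14]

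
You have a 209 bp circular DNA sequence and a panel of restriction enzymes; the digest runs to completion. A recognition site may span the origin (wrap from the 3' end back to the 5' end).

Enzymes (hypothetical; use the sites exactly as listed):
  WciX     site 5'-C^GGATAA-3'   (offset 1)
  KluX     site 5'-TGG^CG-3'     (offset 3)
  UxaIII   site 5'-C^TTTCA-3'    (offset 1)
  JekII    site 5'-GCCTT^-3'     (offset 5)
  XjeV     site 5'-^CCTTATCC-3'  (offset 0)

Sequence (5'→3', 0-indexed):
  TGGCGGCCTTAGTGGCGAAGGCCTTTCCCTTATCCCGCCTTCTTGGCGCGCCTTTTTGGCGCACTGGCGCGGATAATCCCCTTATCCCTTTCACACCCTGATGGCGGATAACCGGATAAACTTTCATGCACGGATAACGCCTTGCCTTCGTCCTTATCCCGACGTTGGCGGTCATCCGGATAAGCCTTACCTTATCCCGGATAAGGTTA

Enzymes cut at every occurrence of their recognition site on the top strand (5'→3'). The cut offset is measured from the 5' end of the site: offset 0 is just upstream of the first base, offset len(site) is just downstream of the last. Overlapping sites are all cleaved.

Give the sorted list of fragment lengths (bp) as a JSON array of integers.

[1,1,2,3,3,5,5,5,5,7,8,8,8,8,9,9,9,9,10,10,11,12,14,14,16,17]

Site scan:
  WciX CGGATAA/1: at [69, 104, 112, 130, 176, 197] ⇒ [70, 105, 113, 131, 177, 198]
  KluX TGGCG/3: at [0, 12, 43, 56, 64, 101, 165] ⇒ [3, 15, 46, 59, 67, 104, 168]
  UxaIII CTTTCA/1: at [87, 120] ⇒ [88, 121]
  JekII GCCTT/5: at [5, 20, 36, 49, 138, 143, 183] ⇒ [10, 25, 41, 54, 143, 148, 188]
  XjeV CCTTATCC/0: at [27, 79, 151, 189] ⇒ [27, 79, 151, 189]

Pooled cuts: [3, 10, 15, 25, 27, 41, 46, 54, 59, 67, 70, 79, 88, 104, 105, 113, 121, 131, 143, 148, 151, 168, 177, 188, 189, 198]

Fragments:
  3→10: 7 bp
  10→15: 5 bp
  15→25: 10 bp
  25→27: 2 bp
  27→41: 14 bp
  41→46: 5 bp
  46→54: 8 bp
  54→59: 5 bp
  59→67: 8 bp
  67→70: 3 bp
  70→79: 9 bp
  79→88: 9 bp
  88→104: 16 bp
  104→105: 1 bp
  105→113: 8 bp
  113→121: 8 bp
  121→131: 10 bp
  131→143: 12 bp
  143→148: 5 bp
  148→151: 3 bp
  151→168: 17 bp
  168→177: 9 bp
  177→188: 11 bp
  188→189: 1 bp
  189→198: 9 bp
  198→3 (wrap): 209-198+3 = 14 bp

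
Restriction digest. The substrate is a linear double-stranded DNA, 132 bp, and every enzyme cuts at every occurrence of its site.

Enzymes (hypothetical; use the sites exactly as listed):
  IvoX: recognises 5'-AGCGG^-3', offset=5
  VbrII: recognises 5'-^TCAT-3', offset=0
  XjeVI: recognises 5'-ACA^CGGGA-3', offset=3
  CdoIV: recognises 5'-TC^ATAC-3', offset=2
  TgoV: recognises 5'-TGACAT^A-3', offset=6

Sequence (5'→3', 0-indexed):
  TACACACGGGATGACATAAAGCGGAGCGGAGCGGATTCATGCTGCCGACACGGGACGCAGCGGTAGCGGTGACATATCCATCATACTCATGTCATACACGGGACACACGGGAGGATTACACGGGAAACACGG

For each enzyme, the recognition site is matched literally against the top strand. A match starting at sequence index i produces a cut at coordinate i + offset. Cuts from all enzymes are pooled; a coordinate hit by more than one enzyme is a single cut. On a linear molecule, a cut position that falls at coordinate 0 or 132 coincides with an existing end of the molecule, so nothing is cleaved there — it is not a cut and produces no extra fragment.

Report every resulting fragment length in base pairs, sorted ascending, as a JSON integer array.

[2,2,2,4,5,5,5,5,5,6,6,6,7,9,11,12,13,13,14]

Scan for sites:
  IvoX (AGCGG, off=5): starts [19, 24, 29, 58, 64] → cuts [24, 29, 34, 63, 69]
  VbrII (TCAT, off=0): starts [36, 80, 86, 91] → cuts [36, 80, 86, 91]
  XjeVI (ACACGGGA, off=3): starts [3, 47, 95, 104, 117] → cuts [6, 50, 98, 107, 120]
  CdoIV (TCATAC, off=2): starts [80, 91] → cuts [82, 93]
  TgoV (TGACATA, off=6): starts [11, 69] → cuts [17, 75]

Pooled cuts: [6, 17, 24, 29, 34, 36, 50, 63, 69, 75, 80, 82, 86, 91, 93, 98, 107, 120]

Fragments:
  [0,6): 6 bp
  [6,17): 11 bp
  [17,24): 7 bp
  [24,29): 5 bp
  [29,34): 5 bp
  [34,36): 2 bp
  [36,50): 14 bp
  [50,63): 13 bp
  [63,69): 6 bp
  [69,75): 6 bp
  [75,80): 5 bp
  [80,82): 2 bp
  [82,86): 4 bp
  [86,91): 5 bp
  [91,93): 2 bp
  [93,98): 5 bp
  [98,107): 9 bp
  [107,120): 13 bp
  [120,132): 12 bp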